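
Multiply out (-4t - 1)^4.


Expand (-4t - 1)^4 by repeated multiplication:
  (-4t - 1)^2 = 16t^2 + 8t + 1
  (-4t - 1)^3 = -64t^3 - 48t^2 - 12t - 1
= 256t^4 + 256t^3 + 96t^2 + 16t + 1


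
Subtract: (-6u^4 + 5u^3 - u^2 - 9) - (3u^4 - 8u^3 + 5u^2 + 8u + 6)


Distribute the minus sign:
  (-6u^4 + 5u^3 - u^2 - 9)
- (3u^4 - 8u^3 + 5u^2 + 8u + 6)
Negate second polynomial: -3u^4 + 8u^3 - 5u^2 - 8u - 6
Add: -9u^4 + 13u^3 - 6u^2 - 8u - 15


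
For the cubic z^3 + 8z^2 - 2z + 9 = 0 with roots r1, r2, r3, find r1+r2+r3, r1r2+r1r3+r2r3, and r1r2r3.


Monic cubic z^3+bz^2+cz+d=0: sum=-b, pairwise sum=c, product=-d.
b=8, c=-2, d=9
r1+r2+r3 = -8
r1r2+r1r3+r2r3 = -2
r1r2r3 = -9


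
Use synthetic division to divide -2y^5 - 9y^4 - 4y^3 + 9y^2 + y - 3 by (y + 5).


Synthetic division with c = -5. Coefficients: -2, -9, -4, 9, 1, -3
Bring down -2.
  -2 * -5 = 10; 10 - 9 = 1
  1 * -5 = -5; -5 - 4 = -9
  -9 * -5 = 45; 45 + 9 = 54
  54 * -5 = -270; -270 + 1 = -269
  -269 * -5 = 1345; 1345 - 3 = 1342
Quotient: -2y^4 + y^3 - 9y^2 + 54y - 269, Remainder: 1342


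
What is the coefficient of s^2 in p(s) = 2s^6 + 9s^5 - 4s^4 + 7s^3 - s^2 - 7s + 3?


Read off the coefficient of s^2: -1


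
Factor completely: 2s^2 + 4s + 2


Roots satisfy r1 + r2 = -b/a = -2 and r1*r2 = c/a = 1.
So r1 = -1, r2 = -1.
2s^2 + 4s + 2 = 2(s - r1)(s - r2) = 2(s + 1)(s + 1)


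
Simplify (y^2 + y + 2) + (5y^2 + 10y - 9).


Align terms by degree and add:
  y^2 + y + 2
+ 5y^2 + 10y - 9
= 6y^2 + 11y - 7


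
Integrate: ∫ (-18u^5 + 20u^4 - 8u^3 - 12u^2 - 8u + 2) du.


Reverse power rule on each term:
  ∫ -18u^5 du = -3u^6
  ∫ 20u^4 du = 4u^5
  ∫ -8u^3 du = -2u^4
  ∫ -12u^2 du = -4u^3
  ∫ -8u du = -4u^2
  ∫ 2 du = 2u
F(u) = -3u^6 + 4u^5 - 2u^4 - 4u^3 - 4u^2 + 2u + C


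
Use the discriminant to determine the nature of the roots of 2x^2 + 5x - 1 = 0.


D = b^2 - 4ac = (5)^2 - 4(2)(-1) = 25 + 8 = 33
Since D > 0: two distinct irrational roots


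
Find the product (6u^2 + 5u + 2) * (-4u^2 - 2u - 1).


Distribute each term of the first polynomial:
  (6u^2)(-4u^2 - 2u - 1) = -24u^4 - 12u^3 - 6u^2
  (5u)(-4u^2 - 2u - 1) = -20u^3 - 10u^2 - 5u
  (2)(-4u^2 - 2u - 1) = -8u^2 - 4u - 2
Sum: -24u^4 - 32u^3 - 24u^2 - 9u - 2


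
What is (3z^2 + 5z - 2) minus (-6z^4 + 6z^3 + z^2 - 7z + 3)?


Distribute the minus sign:
  (3z^2 + 5z - 2)
- (-6z^4 + 6z^3 + z^2 - 7z + 3)
Negate second polynomial: 6z^4 - 6z^3 - z^2 + 7z - 3
Add: 6z^4 - 6z^3 + 2z^2 + 12z - 5


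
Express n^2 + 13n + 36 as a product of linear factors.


Roots satisfy r1 + r2 = -b/a = -13 and r1*r2 = c/a = 36.
So r1 = -4, r2 = -9.
n^2 + 13n + 36 = (n - r1)(n - r2) = (n + 4)(n + 9)


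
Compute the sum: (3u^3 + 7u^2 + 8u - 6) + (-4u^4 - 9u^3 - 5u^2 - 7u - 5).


Align terms by degree and add:
  3u^3 + 7u^2 + 8u - 6
  -4u^4 - 9u^3 - 5u^2 - 7u - 5
= -4u^4 - 6u^3 + 2u^2 + u - 11


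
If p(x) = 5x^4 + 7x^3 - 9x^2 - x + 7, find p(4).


Using direct substitution:
  5 * (4)^4 = 1280
  7 * (4)^3 = 448
  -9 * (4)^2 = -144
  -1 * (4)^1 = -4
  constant: 7
Sum = 1280 + 448 - 144 - 4 + 7 = 1587


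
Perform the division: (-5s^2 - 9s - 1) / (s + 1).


(-5s^2 - 9s - 1) / (s + 1)
Step 1: -5s * (s + 1) = -5s^2 - 5s; subtract.
Step 2: -4 * (s + 1) = -4s - 4; subtract.
Quotient: -5s - 4, Remainder: 3


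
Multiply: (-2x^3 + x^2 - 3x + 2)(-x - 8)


Distribute each term of the first polynomial:
  (-2x^3)(-x - 8) = 2x^4 + 16x^3
  (x^2)(-x - 8) = -x^3 - 8x^2
  (-3x)(-x - 8) = 3x^2 + 24x
  (2)(-x - 8) = -2x - 16
Sum: 2x^4 + 15x^3 - 5x^2 + 22x - 16


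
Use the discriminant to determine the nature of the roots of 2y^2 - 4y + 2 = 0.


D = b^2 - 4ac = (-4)^2 - 4(2)(2) = 16 - 16 = 0
Since D = 0: one repeated real root


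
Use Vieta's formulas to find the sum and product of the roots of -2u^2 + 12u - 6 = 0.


For au^2+bu+c=0: sum = -b/a, product = c/a.
a=-2, b=12, c=-6
Sum = -(12)/-2 = 6
Product = (-6)/-2 = 3


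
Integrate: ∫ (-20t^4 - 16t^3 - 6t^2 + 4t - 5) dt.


Reverse power rule on each term:
  ∫ -20t^4 dt = -4t^5
  ∫ -16t^3 dt = -4t^4
  ∫ -6t^2 dt = -2t^3
  ∫ 4t dt = 2t^2
  ∫ -5 dt = -5t
F(t) = -4t^5 - 4t^4 - 2t^3 + 2t^2 - 5t + C


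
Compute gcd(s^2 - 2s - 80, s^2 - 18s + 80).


Factor each:
  s^2 - 2s - 80 = (s - 10)(s + 8)
  s^2 - 18s + 80 = (s - 10)(s - 8)
Common monic factor: s - 10


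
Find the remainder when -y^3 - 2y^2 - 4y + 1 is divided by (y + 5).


By the Remainder Theorem, the remainder equals p(-5):
  -1*(-5)^3 = 125
  -2*(-5)^2 = -50
  -4*(-5)^1 = 20
  constant: 1
Sum: 125 - 50 + 20 + 1 = 96


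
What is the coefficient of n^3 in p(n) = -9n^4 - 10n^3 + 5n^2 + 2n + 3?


Read off the coefficient of n^3: -10


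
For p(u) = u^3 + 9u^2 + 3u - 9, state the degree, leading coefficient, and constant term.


Highest power of u is 3, with coefficient 1. Constant term is -9.
Degree = 3, leading coefficient = 1, constant term = -9


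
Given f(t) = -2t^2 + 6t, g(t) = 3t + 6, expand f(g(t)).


Substitute g(t) into f:
f(g(t)) = -2*(3t + 6)^2 + 6*(3t + 6)
(3t + 6)^2 = 9t^2 + 36t + 36
Expand and combine: -18t^2 - 54t - 36


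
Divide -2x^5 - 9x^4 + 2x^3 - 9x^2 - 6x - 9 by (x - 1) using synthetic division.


Synthetic division with c = 1. Coefficients: -2, -9, 2, -9, -6, -9
Bring down -2.
  -2 * 1 = -2; -2 - 9 = -11
  -11 * 1 = -11; -11 + 2 = -9
  -9 * 1 = -9; -9 - 9 = -18
  -18 * 1 = -18; -18 - 6 = -24
  -24 * 1 = -24; -24 - 9 = -33
Quotient: -2x^4 - 11x^3 - 9x^2 - 18x - 24, Remainder: -33


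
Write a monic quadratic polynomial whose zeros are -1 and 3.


p(x) = (x + 1)(x - 3)
Expand: x^2 - 2x - 3


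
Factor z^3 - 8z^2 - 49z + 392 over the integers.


Try integer roots (divisors of 392). z=7: p(7)=0.
Divide out (z - 7): quotient is z^2 - z - 56.
Factor the quadratic: (z + 7)(z - 8)
Result: (z - 7)(z + 7)(z - 8)


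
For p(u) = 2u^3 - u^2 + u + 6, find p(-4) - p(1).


p(-4) = -142
p(1) = 8
p(-4) - p(1) = -142 - 8 = -150


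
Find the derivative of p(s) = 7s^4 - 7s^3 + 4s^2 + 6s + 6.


Apply the power rule term by term:
  d/ds(7s^4) = 28s^3
  d/ds(-7s^3) = -21s^2
  d/ds(4s^2) = 8s
  d/ds(6s) = 6
  d/ds(6) = 0
p'(s) = 28s^3 - 21s^2 + 8s + 6


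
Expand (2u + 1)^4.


Expand (2u + 1)^4 by repeated multiplication:
  (2u + 1)^2 = 4u^2 + 4u + 1
  (2u + 1)^3 = 8u^3 + 12u^2 + 6u + 1
= 16u^4 + 32u^3 + 24u^2 + 8u + 1


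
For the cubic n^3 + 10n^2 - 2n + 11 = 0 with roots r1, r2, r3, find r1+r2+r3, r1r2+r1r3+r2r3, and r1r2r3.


Monic cubic n^3+bn^2+cn+d=0: sum=-b, pairwise sum=c, product=-d.
b=10, c=-2, d=11
r1+r2+r3 = -10
r1r2+r1r3+r2r3 = -2
r1r2r3 = -11


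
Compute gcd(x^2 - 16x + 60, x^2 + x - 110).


Factor each:
  x^2 - 16x + 60 = (x - 10)(x - 6)
  x^2 + x - 110 = (x - 10)(x + 11)
Common monic factor: x - 10


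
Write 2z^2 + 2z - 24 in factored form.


Roots satisfy r1 + r2 = -b/a = -1 and r1*r2 = c/a = -12.
So r1 = 3, r2 = -4.
2z^2 + 2z - 24 = 2(z - r1)(z - r2) = 2(z - 3)(z + 4)


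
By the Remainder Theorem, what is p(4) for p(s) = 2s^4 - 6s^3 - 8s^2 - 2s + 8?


By the Remainder Theorem, the remainder equals p(4):
  2*(4)^4 = 512
  -6*(4)^3 = -384
  -8*(4)^2 = -128
  -2*(4)^1 = -8
  constant: 8
Sum: 512 - 384 - 128 - 8 + 8 = 0


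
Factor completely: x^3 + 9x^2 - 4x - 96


Try integer roots (divisors of -96). x=3: p(3)=0.
Divide out (x - 3): quotient is x^2 + 12x + 32.
Factor the quadratic: (x + 4)(x + 8)
Result: (x - 3)(x + 4)(x + 8)


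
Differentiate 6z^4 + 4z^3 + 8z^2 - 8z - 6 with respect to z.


Apply the power rule term by term:
  d/dz(6z^4) = 24z^3
  d/dz(4z^3) = 12z^2
  d/dz(8z^2) = 16z
  d/dz(-8z) = -8
  d/dz(-6) = 0
p'(z) = 24z^3 + 12z^2 + 16z - 8


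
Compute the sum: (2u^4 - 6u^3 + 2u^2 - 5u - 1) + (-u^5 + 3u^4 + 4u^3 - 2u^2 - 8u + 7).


Align terms by degree and add:
  2u^4 - 6u^3 + 2u^2 - 5u - 1
  -u^5 + 3u^4 + 4u^3 - 2u^2 - 8u + 7
= -u^5 + 5u^4 - 2u^3 - 13u + 6


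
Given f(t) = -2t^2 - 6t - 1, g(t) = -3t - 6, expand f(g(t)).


Substitute g(t) into f:
f(g(t)) = -2*(-3t - 6)^2 + (-6)*(-3t - 6) + (-1)
(-3t - 6)^2 = 9t^2 + 36t + 36
Expand and combine: -18t^2 - 54t - 37


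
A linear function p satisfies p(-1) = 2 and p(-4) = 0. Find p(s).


p(s) = ms + b. Using p(-1)=2, p(-4)=0:
m = (2)/(-1 + 4) = 2/3 = 2/3
b = 2 - m*(-1) = 2 + 2/3 = 8/3
p(s) = (2/3)s + (8/3)


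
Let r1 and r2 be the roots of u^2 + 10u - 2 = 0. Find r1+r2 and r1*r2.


For au^2+bu+c=0: sum = -b/a, product = c/a.
a=1, b=10, c=-2
Sum = -(10)/1 = -10
Product = (-2)/1 = -2


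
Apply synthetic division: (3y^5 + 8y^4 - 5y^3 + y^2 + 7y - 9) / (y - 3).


Synthetic division with c = 3. Coefficients: 3, 8, -5, 1, 7, -9
Bring down 3.
  3 * 3 = 9; 9 + 8 = 17
  17 * 3 = 51; 51 - 5 = 46
  46 * 3 = 138; 138 + 1 = 139
  139 * 3 = 417; 417 + 7 = 424
  424 * 3 = 1272; 1272 - 9 = 1263
Quotient: 3y^4 + 17y^3 + 46y^2 + 139y + 424, Remainder: 1263


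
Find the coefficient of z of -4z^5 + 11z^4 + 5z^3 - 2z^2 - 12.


Read off the coefficient of z: 0


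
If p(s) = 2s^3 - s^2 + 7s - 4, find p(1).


Using direct substitution:
  2 * (1)^3 = 2
  -1 * (1)^2 = -1
  7 * (1)^1 = 7
  constant: -4
Sum = 2 - 1 + 7 - 4 = 4


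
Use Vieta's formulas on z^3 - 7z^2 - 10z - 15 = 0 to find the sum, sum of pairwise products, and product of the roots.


Monic cubic z^3+bz^2+cz+d=0: sum=-b, pairwise sum=c, product=-d.
b=-7, c=-10, d=-15
r1+r2+r3 = 7
r1r2+r1r3+r2r3 = -10
r1r2r3 = 15


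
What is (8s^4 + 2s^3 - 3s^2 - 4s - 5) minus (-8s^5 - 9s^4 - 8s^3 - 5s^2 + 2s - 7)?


Distribute the minus sign:
  (8s^4 + 2s^3 - 3s^2 - 4s - 5)
- (-8s^5 - 9s^4 - 8s^3 - 5s^2 + 2s - 7)
Negate second polynomial: 8s^5 + 9s^4 + 8s^3 + 5s^2 - 2s + 7
Add: 8s^5 + 17s^4 + 10s^3 + 2s^2 - 6s + 2


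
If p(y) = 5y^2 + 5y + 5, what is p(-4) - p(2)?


p(-4) = 65
p(2) = 35
p(-4) - p(2) = 65 - 35 = 30


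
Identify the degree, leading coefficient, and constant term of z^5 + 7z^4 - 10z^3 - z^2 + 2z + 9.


Highest power of z is 5, with coefficient 1. Constant term is 9.
Degree = 5, leading coefficient = 1, constant term = 9


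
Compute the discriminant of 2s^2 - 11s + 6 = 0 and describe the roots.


D = b^2 - 4ac = (-11)^2 - 4(2)(6) = 121 - 48 = 73
Since D > 0: two distinct irrational roots


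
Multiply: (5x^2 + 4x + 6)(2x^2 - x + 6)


Distribute each term of the first polynomial:
  (5x^2)(2x^2 - x + 6) = 10x^4 - 5x^3 + 30x^2
  (4x)(2x^2 - x + 6) = 8x^3 - 4x^2 + 24x
  (6)(2x^2 - x + 6) = 12x^2 - 6x + 36
Sum: 10x^4 + 3x^3 + 38x^2 + 18x + 36


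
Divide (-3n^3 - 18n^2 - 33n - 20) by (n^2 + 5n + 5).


(-3n^3 - 18n^2 - 33n - 20) / (n^2 + 5n + 5)
Step 1: -3n * (n^2 + 5n + 5) = -3n^3 - 15n^2 - 15n; subtract.
Step 2: -3 * (n^2 + 5n + 5) = -3n^2 - 15n - 15; subtract.
Quotient: -3n - 3, Remainder: -3n - 5


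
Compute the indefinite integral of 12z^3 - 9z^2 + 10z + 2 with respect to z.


Reverse power rule on each term:
  ∫ 12z^3 dz = 3z^4
  ∫ -9z^2 dz = -3z^3
  ∫ 10z dz = 5z^2
  ∫ 2 dz = 2z
F(z) = 3z^4 - 3z^3 + 5z^2 + 2z + C


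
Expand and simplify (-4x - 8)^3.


Expand (-4x - 8)^3 by repeated multiplication:
  (-4x - 8)^2 = 16x^2 + 64x + 64
= -64x^3 - 384x^2 - 768x - 512


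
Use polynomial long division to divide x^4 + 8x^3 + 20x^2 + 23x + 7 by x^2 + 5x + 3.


(x^4 + 8x^3 + 20x^2 + 23x + 7) / (x^2 + 5x + 3)
Step 1: x^2 * (x^2 + 5x + 3) = x^4 + 5x^3 + 3x^2; subtract.
Step 2: 3x * (x^2 + 5x + 3) = 3x^3 + 15x^2 + 9x; subtract.
Step 3: 2 * (x^2 + 5x + 3) = 2x^2 + 10x + 6; subtract.
Quotient: x^2 + 3x + 2, Remainder: 4x + 1


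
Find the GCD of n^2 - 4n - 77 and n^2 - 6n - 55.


Factor each:
  n^2 - 4n - 77 = (n - 11)(n + 7)
  n^2 - 6n - 55 = (n - 11)(n + 5)
Common monic factor: n - 11


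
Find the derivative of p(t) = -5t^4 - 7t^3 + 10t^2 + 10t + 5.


Apply the power rule term by term:
  d/dt(-5t^4) = -20t^3
  d/dt(-7t^3) = -21t^2
  d/dt(10t^2) = 20t
  d/dt(10t) = 10
  d/dt(5) = 0
p'(t) = -20t^3 - 21t^2 + 20t + 10


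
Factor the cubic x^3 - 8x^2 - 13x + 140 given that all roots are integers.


Try integer roots (divisors of 140). x=7: p(7)=0.
Divide out (x - 7): quotient is x^2 - x - 20.
Factor the quadratic: (x - 5)(x + 4)
Result: (x - 7)(x - 5)(x + 4)


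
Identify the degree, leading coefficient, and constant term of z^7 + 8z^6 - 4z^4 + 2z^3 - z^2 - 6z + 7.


Highest power of z is 7, with coefficient 1. Constant term is 7.
Degree = 7, leading coefficient = 1, constant term = 7


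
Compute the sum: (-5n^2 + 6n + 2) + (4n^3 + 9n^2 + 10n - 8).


Align terms by degree and add:
  -5n^2 + 6n + 2
+ 4n^3 + 9n^2 + 10n - 8
= 4n^3 + 4n^2 + 16n - 6


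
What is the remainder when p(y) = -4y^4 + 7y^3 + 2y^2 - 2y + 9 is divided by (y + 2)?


By the Remainder Theorem, the remainder equals p(-2):
  -4*(-2)^4 = -64
  7*(-2)^3 = -56
  2*(-2)^2 = 8
  -2*(-2)^1 = 4
  constant: 9
Sum: -64 - 56 + 8 + 4 + 9 = -99


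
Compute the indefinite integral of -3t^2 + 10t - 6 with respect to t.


Reverse power rule on each term:
  ∫ -3t^2 dt = -t^3
  ∫ 10t dt = 5t^2
  ∫ -6 dt = -6t
F(t) = -t^3 + 5t^2 - 6t + C


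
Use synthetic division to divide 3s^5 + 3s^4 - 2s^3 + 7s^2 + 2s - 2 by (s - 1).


Synthetic division with c = 1. Coefficients: 3, 3, -2, 7, 2, -2
Bring down 3.
  3 * 1 = 3; 3 + 3 = 6
  6 * 1 = 6; 6 - 2 = 4
  4 * 1 = 4; 4 + 7 = 11
  11 * 1 = 11; 11 + 2 = 13
  13 * 1 = 13; 13 - 2 = 11
Quotient: 3s^4 + 6s^3 + 4s^2 + 11s + 13, Remainder: 11


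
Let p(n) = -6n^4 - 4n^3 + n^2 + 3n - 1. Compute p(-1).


Using direct substitution:
  -6 * (-1)^4 = -6
  -4 * (-1)^3 = 4
  1 * (-1)^2 = 1
  3 * (-1)^1 = -3
  constant: -1
Sum = -6 + 4 + 1 - 3 - 1 = -5


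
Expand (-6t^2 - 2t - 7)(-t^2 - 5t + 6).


Distribute each term of the first polynomial:
  (-6t^2)(-t^2 - 5t + 6) = 6t^4 + 30t^3 - 36t^2
  (-2t)(-t^2 - 5t + 6) = 2t^3 + 10t^2 - 12t
  (-7)(-t^2 - 5t + 6) = 7t^2 + 35t - 42
Sum: 6t^4 + 32t^3 - 19t^2 + 23t - 42


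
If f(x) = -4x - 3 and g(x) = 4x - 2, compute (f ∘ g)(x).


Substitute g(x) into f:
f(g(x)) = -4*(4x - 2) + (-3)
Expand and combine: -16x + 5


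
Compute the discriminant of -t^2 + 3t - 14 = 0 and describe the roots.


D = b^2 - 4ac = (3)^2 - 4(-1)(-14) = 9 - 56 = -47
Since D < 0: two complex conjugate roots (no real roots)


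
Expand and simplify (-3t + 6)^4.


Expand (-3t + 6)^4 by repeated multiplication:
  (-3t + 6)^2 = 9t^2 - 36t + 36
  (-3t + 6)^3 = -27t^3 + 162t^2 - 324t + 216
= 81t^4 - 648t^3 + 1944t^2 - 2592t + 1296


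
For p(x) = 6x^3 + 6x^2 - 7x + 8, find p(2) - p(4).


p(2) = 66
p(4) = 460
p(2) - p(4) = 66 - 460 = -394


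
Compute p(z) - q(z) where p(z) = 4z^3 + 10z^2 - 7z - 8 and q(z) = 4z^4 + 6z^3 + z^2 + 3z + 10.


Distribute the minus sign:
  (4z^3 + 10z^2 - 7z - 8)
- (4z^4 + 6z^3 + z^2 + 3z + 10)
Negate second polynomial: -4z^4 - 6z^3 - z^2 - 3z - 10
Add: -4z^4 - 2z^3 + 9z^2 - 10z - 18


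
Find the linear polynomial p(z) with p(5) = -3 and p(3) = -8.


p(z) = mz + b. Using p(5)=-3, p(3)=-8:
m = (-3 + 8)/(5 - 3) = 5/2 = 5/2
b = -3 - m*(5) = -3 - 25/2 = -31/2
p(z) = (5/2)z - (31/2)


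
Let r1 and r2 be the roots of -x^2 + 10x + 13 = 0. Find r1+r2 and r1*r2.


For ax^2+bx+c=0: sum = -b/a, product = c/a.
a=-1, b=10, c=13
Sum = -(10)/-1 = 10
Product = (13)/-1 = -13


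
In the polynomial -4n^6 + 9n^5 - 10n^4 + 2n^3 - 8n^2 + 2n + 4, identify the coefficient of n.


Read off the coefficient of n: 2


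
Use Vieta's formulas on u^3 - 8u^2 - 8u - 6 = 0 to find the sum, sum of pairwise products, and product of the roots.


Monic cubic u^3+bu^2+cu+d=0: sum=-b, pairwise sum=c, product=-d.
b=-8, c=-8, d=-6
r1+r2+r3 = 8
r1r2+r1r3+r2r3 = -8
r1r2r3 = 6


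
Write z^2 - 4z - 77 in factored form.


Roots satisfy r1 + r2 = -b/a = 4 and r1*r2 = c/a = -77.
So r1 = 11, r2 = -7.
z^2 - 4z - 77 = (z - r1)(z - r2) = (z - 11)(z + 7)


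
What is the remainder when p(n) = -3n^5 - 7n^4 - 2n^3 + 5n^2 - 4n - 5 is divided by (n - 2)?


By the Remainder Theorem, the remainder equals p(2):
  -3*(2)^5 = -96
  -7*(2)^4 = -112
  -2*(2)^3 = -16
  5*(2)^2 = 20
  -4*(2)^1 = -8
  constant: -5
Sum: -96 - 112 - 16 + 20 - 8 - 5 = -217


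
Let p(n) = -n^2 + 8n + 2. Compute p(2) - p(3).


p(2) = 14
p(3) = 17
p(2) - p(3) = 14 - 17 = -3


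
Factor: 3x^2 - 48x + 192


Roots satisfy r1 + r2 = -b/a = 16 and r1*r2 = c/a = 64.
So r1 = 8, r2 = 8.
3x^2 - 48x + 192 = 3(x - r1)(x - r2) = 3(x - 8)(x - 8)


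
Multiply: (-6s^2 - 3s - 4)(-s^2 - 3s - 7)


Distribute each term of the first polynomial:
  (-6s^2)(-s^2 - 3s - 7) = 6s^4 + 18s^3 + 42s^2
  (-3s)(-s^2 - 3s - 7) = 3s^3 + 9s^2 + 21s
  (-4)(-s^2 - 3s - 7) = 4s^2 + 12s + 28
Sum: 6s^4 + 21s^3 + 55s^2 + 33s + 28


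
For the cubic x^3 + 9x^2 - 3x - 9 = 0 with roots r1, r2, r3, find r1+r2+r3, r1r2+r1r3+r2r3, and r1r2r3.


Monic cubic x^3+bx^2+cx+d=0: sum=-b, pairwise sum=c, product=-d.
b=9, c=-3, d=-9
r1+r2+r3 = -9
r1r2+r1r3+r2r3 = -3
r1r2r3 = 9


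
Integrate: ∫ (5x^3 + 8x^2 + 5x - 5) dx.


Reverse power rule on each term:
  ∫ 5x^3 dx = (5/4)x^4
  ∫ 8x^2 dx = (8/3)x^3
  ∫ 5x dx = (5/2)x^2
  ∫ -5 dx = -5x
F(x) = (5/4)x^4 + (8/3)x^3 + (5/2)x^2 - 5x + C


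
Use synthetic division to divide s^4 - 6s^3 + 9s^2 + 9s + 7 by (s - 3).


Synthetic division with c = 3. Coefficients: 1, -6, 9, 9, 7
Bring down 1.
  1 * 3 = 3; 3 - 6 = -3
  -3 * 3 = -9; -9 + 9 = 0
  0 * 3 = 0; 0 + 9 = 9
  9 * 3 = 27; 27 + 7 = 34
Quotient: s^3 - 3s^2 + 9, Remainder: 34


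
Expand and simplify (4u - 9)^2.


Expand (4u - 9)^2 by repeated multiplication:
= 16u^2 - 72u + 81


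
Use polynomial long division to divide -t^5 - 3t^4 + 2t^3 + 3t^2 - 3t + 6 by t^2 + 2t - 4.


(-t^5 - 3t^4 + 2t^3 + 3t^2 - 3t + 6) / (t^2 + 2t - 4)
Step 1: -t^3 * (t^2 + 2t - 4) = -t^5 - 2t^4 + 4t^3; subtract.
Step 2: -t^2 * (t^2 + 2t - 4) = -t^4 - 2t^3 + 4t^2; subtract.
Step 3: 0 * (t^2 + 2t - 4) = 0; subtract.
Step 4: -1 * (t^2 + 2t - 4) = -t^2 - 2t + 4; subtract.
Quotient: -t^3 - t^2 - 1, Remainder: -t + 2


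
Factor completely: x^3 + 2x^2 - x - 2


Try integer roots (divisors of -2). x=-2: p(-2)=0.
Divide out (x + 2): quotient is x^2 - 1.
Factor the quadratic: (x - 1)(x + 1)
Result: (x + 2)(x - 1)(x + 1)


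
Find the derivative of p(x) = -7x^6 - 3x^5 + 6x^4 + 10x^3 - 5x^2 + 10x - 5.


Apply the power rule term by term:
  d/dx(-7x^6) = -42x^5
  d/dx(-3x^5) = -15x^4
  d/dx(6x^4) = 24x^3
  d/dx(10x^3) = 30x^2
  d/dx(-5x^2) = -10x
  d/dx(10x) = 10
  d/dx(-5) = 0
p'(x) = -42x^5 - 15x^4 + 24x^3 + 30x^2 - 10x + 10


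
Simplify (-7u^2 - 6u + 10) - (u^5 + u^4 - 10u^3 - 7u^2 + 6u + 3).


Distribute the minus sign:
  (-7u^2 - 6u + 10)
- (u^5 + u^4 - 10u^3 - 7u^2 + 6u + 3)
Negate second polynomial: -u^5 - u^4 + 10u^3 + 7u^2 - 6u - 3
Add: -u^5 - u^4 + 10u^3 - 12u + 7


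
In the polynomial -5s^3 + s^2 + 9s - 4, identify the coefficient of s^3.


Read off the coefficient of s^3: -5


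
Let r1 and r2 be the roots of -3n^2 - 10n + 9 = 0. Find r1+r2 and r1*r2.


For an^2+bn+c=0: sum = -b/a, product = c/a.
a=-3, b=-10, c=9
Sum = -(-10)/-3 = -10/3
Product = (9)/-3 = -3


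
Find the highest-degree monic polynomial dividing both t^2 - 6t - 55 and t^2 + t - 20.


Factor each:
  t^2 - 6t - 55 = (t + 5)(t - 11)
  t^2 + t - 20 = (t + 5)(t - 4)
Common monic factor: t + 5


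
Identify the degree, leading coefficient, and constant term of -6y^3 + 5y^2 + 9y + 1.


Highest power of y is 3, with coefficient -6. Constant term is 1.
Degree = 3, leading coefficient = -6, constant term = 1


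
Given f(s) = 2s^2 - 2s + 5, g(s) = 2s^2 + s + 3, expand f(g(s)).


Substitute g(s) into f:
f(g(s)) = 2*(2s^2 + s + 3)^2 + (-2)*(2s^2 + s + 3) + 5
(2s^2 + s + 3)^2 = 4s^4 + 4s^3 + 13s^2 + 6s + 9
Expand and combine: 8s^4 + 8s^3 + 22s^2 + 10s + 17


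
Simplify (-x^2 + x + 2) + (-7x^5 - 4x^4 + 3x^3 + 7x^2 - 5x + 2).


Align terms by degree and add:
  -x^2 + x + 2
  -7x^5 - 4x^4 + 3x^3 + 7x^2 - 5x + 2
= -7x^5 - 4x^4 + 3x^3 + 6x^2 - 4x + 4


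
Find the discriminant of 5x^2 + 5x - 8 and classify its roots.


D = b^2 - 4ac = (5)^2 - 4(5)(-8) = 25 + 160 = 185
Since D > 0: two distinct irrational roots


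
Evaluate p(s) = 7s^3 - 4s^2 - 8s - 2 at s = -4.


Using direct substitution:
  7 * (-4)^3 = -448
  -4 * (-4)^2 = -64
  -8 * (-4)^1 = 32
  constant: -2
Sum = -448 - 64 + 32 - 2 = -482


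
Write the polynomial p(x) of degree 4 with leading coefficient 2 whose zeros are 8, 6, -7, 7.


p(x) = 2(x - 8)(x - 6)(x + 7)(x - 7)
Expand: 2x^4 - 28x^3 - 2x^2 + 1372x - 4704


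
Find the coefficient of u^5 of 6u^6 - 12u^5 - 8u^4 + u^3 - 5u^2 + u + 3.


Read off the coefficient of u^5: -12


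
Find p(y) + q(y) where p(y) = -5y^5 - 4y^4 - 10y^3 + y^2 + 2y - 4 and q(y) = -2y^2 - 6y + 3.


Align terms by degree and add:
  -5y^5 - 4y^4 - 10y^3 + y^2 + 2y - 4
  -2y^2 - 6y + 3
= -5y^5 - 4y^4 - 10y^3 - y^2 - 4y - 1


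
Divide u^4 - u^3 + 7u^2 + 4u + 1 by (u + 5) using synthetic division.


Synthetic division with c = -5. Coefficients: 1, -1, 7, 4, 1
Bring down 1.
  1 * -5 = -5; -5 - 1 = -6
  -6 * -5 = 30; 30 + 7 = 37
  37 * -5 = -185; -185 + 4 = -181
  -181 * -5 = 905; 905 + 1 = 906
Quotient: u^3 - 6u^2 + 37u - 181, Remainder: 906


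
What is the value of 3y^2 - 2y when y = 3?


Using direct substitution:
  3 * (3)^2 = 27
  -2 * (3)^1 = -6
  constant: 0
Sum = 27 - 6 + 0 = 21


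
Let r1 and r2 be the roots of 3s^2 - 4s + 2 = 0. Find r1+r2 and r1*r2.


For as^2+bs+c=0: sum = -b/a, product = c/a.
a=3, b=-4, c=2
Sum = -(-4)/3 = 4/3
Product = (2)/3 = 2/3


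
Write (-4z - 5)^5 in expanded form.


Expand (-4z - 5)^5 by repeated multiplication:
  (-4z - 5)^2 = 16z^2 + 40z + 25
  (-4z - 5)^3 = -64z^3 - 240z^2 - 300z - 125
  (-4z - 5)^4 = 256z^4 + 1280z^3 + 2400z^2 + 2000z + 625
= -1024z^5 - 6400z^4 - 16000z^3 - 20000z^2 - 12500z - 3125


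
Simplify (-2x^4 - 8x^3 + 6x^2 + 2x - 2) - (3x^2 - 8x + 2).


Distribute the minus sign:
  (-2x^4 - 8x^3 + 6x^2 + 2x - 2)
- (3x^2 - 8x + 2)
Negate second polynomial: -3x^2 + 8x - 2
Add: -2x^4 - 8x^3 + 3x^2 + 10x - 4


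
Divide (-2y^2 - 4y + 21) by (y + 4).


(-2y^2 - 4y + 21) / (y + 4)
Step 1: -2y * (y + 4) = -2y^2 - 8y; subtract.
Step 2: 4 * (y + 4) = 4y + 16; subtract.
Quotient: -2y + 4, Remainder: 5


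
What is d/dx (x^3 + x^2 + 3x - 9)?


Apply the power rule term by term:
  d/dx(x^3) = 3x^2
  d/dx(x^2) = 2x
  d/dx(3x) = 3
  d/dx(-9) = 0
p'(x) = 3x^2 + 2x + 3


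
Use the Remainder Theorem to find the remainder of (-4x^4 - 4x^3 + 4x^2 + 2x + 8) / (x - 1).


By the Remainder Theorem, the remainder equals p(1):
  -4*(1)^4 = -4
  -4*(1)^3 = -4
  4*(1)^2 = 4
  2*(1)^1 = 2
  constant: 8
Sum: -4 - 4 + 4 + 2 + 8 = 6


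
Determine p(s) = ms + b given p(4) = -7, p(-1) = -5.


p(s) = ms + b. Using p(4)=-7, p(-1)=-5:
m = (-7 + 5)/(4 + 1) = -2/5 = -2/5
b = -7 - m*(4) = -7 + 8/5 = -27/5
p(s) = -(2/5)s - (27/5)


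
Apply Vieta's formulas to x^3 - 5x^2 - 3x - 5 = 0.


Monic cubic x^3+bx^2+cx+d=0: sum=-b, pairwise sum=c, product=-d.
b=-5, c=-3, d=-5
r1+r2+r3 = 5
r1r2+r1r3+r2r3 = -3
r1r2r3 = 5


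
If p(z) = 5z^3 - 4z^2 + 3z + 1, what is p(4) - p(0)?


p(4) = 269
p(0) = 1
p(4) - p(0) = 269 - 1 = 268


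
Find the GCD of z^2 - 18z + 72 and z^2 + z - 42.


Factor each:
  z^2 - 18z + 72 = (z - 6)(z - 12)
  z^2 + z - 42 = (z - 6)(z + 7)
Common monic factor: z - 6


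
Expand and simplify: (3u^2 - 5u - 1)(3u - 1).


Distribute each term of the first polynomial:
  (3u^2)(3u - 1) = 9u^3 - 3u^2
  (-5u)(3u - 1) = -15u^2 + 5u
  (-1)(3u - 1) = -3u + 1
Sum: 9u^3 - 18u^2 + 2u + 1


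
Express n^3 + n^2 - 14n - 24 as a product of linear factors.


Try integer roots (divisors of -24). n=-2: p(-2)=0.
Divide out (n + 2): quotient is n^2 - n - 12.
Factor the quadratic: (n + 3)(n - 4)
Result: (n + 2)(n + 3)(n - 4)


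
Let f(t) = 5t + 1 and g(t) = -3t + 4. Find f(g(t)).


Substitute g(t) into f:
f(g(t)) = 5*(-3t + 4) + 1
Expand and combine: -15t + 21


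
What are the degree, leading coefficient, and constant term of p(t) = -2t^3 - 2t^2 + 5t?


Highest power of t is 3, with coefficient -2. Constant term is 0.
Degree = 3, leading coefficient = -2, constant term = 0


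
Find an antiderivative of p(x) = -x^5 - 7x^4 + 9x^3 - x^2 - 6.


Reverse power rule on each term:
  ∫ -x^5 dx = -(1/6)x^6
  ∫ -7x^4 dx = -(7/5)x^5
  ∫ 9x^3 dx = (9/4)x^4
  ∫ -x^2 dx = -(1/3)x^3
  ∫ -6 dx = -6x
F(x) = -(1/6)x^6 - (7/5)x^5 + (9/4)x^4 - (1/3)x^3 - 6x + C


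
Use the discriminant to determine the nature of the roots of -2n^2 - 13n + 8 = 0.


D = b^2 - 4ac = (-13)^2 - 4(-2)(8) = 169 + 64 = 233
Since D > 0: two distinct irrational roots


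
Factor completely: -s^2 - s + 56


Roots satisfy r1 + r2 = -b/a = -1 and r1*r2 = c/a = -56.
So r1 = 7, r2 = -8.
-s^2 - s + 56 = -(s - r1)(s - r2) = -(s - 7)(s + 8)


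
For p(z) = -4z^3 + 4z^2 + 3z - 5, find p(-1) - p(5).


p(-1) = 0
p(5) = -390
p(-1) - p(5) = 0 + 390 = 390


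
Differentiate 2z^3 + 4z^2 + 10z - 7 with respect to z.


Apply the power rule term by term:
  d/dz(2z^3) = 6z^2
  d/dz(4z^2) = 8z
  d/dz(10z) = 10
  d/dz(-7) = 0
p'(z) = 6z^2 + 8z + 10


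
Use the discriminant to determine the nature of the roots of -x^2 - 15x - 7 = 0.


D = b^2 - 4ac = (-15)^2 - 4(-1)(-7) = 225 - 28 = 197
Since D > 0: two distinct irrational roots


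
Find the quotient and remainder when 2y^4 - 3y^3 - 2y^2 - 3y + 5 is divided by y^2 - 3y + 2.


(2y^4 - 3y^3 - 2y^2 - 3y + 5) / (y^2 - 3y + 2)
Step 1: 2y^2 * (y^2 - 3y + 2) = 2y^4 - 6y^3 + 4y^2; subtract.
Step 2: 3y * (y^2 - 3y + 2) = 3y^3 - 9y^2 + 6y; subtract.
Step 3: 3 * (y^2 - 3y + 2) = 3y^2 - 9y + 6; subtract.
Quotient: 2y^2 + 3y + 3, Remainder: -1


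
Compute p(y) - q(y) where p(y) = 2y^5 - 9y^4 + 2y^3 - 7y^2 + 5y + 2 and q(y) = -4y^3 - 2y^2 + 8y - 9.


Distribute the minus sign:
  (2y^5 - 9y^4 + 2y^3 - 7y^2 + 5y + 2)
- (-4y^3 - 2y^2 + 8y - 9)
Negate second polynomial: 4y^3 + 2y^2 - 8y + 9
Add: 2y^5 - 9y^4 + 6y^3 - 5y^2 - 3y + 11


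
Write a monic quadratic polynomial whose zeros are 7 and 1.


p(u) = (u - 7)(u - 1)
Expand: u^2 - 8u + 7


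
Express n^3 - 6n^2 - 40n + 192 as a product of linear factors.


Try integer roots (divisors of 192). n=8: p(8)=0.
Divide out (n - 8): quotient is n^2 + 2n - 24.
Factor the quadratic: (n + 6)(n - 4)
Result: (n - 8)(n + 6)(n - 4)


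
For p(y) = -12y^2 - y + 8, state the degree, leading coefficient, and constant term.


Highest power of y is 2, with coefficient -12. Constant term is 8.
Degree = 2, leading coefficient = -12, constant term = 8


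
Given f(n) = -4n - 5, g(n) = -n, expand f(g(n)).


Substitute g(n) into f:
f(g(n)) = -4*(-n) + (-5)
Expand and combine: 4n - 5


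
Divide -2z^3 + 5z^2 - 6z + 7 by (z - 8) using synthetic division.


Synthetic division with c = 8. Coefficients: -2, 5, -6, 7
Bring down -2.
  -2 * 8 = -16; -16 + 5 = -11
  -11 * 8 = -88; -88 - 6 = -94
  -94 * 8 = -752; -752 + 7 = -745
Quotient: -2z^2 - 11z - 94, Remainder: -745


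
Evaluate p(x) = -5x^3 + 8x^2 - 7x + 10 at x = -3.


Using direct substitution:
  -5 * (-3)^3 = 135
  8 * (-3)^2 = 72
  -7 * (-3)^1 = 21
  constant: 10
Sum = 135 + 72 + 21 + 10 = 238


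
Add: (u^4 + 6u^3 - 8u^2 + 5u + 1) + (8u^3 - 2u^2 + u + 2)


Align terms by degree and add:
  u^4 + 6u^3 - 8u^2 + 5u + 1
+ 8u^3 - 2u^2 + u + 2
= u^4 + 14u^3 - 10u^2 + 6u + 3


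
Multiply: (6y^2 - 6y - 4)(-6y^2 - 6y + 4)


Distribute each term of the first polynomial:
  (6y^2)(-6y^2 - 6y + 4) = -36y^4 - 36y^3 + 24y^2
  (-6y)(-6y^2 - 6y + 4) = 36y^3 + 36y^2 - 24y
  (-4)(-6y^2 - 6y + 4) = 24y^2 + 24y - 16
Sum: -36y^4 + 84y^2 - 16


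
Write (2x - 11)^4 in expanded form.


Expand (2x - 11)^4 by repeated multiplication:
  (2x - 11)^2 = 4x^2 - 44x + 121
  (2x - 11)^3 = 8x^3 - 132x^2 + 726x - 1331
= 16x^4 - 352x^3 + 2904x^2 - 10648x + 14641


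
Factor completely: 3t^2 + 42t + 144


Roots satisfy r1 + r2 = -b/a = -14 and r1*r2 = c/a = 48.
So r1 = -8, r2 = -6.
3t^2 + 42t + 144 = 3(t - r1)(t - r2) = 3(t + 8)(t + 6)


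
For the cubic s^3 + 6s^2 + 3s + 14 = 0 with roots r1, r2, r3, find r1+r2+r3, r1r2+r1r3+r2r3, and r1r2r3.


Monic cubic s^3+bs^2+cs+d=0: sum=-b, pairwise sum=c, product=-d.
b=6, c=3, d=14
r1+r2+r3 = -6
r1r2+r1r3+r2r3 = 3
r1r2r3 = -14


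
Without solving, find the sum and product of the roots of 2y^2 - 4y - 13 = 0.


For ay^2+by+c=0: sum = -b/a, product = c/a.
a=2, b=-4, c=-13
Sum = -(-4)/2 = 2
Product = (-13)/2 = -13/2


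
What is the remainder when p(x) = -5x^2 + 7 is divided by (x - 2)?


By the Remainder Theorem, the remainder equals p(2):
  -5*(2)^2 = -20
  0*(2)^1 = 0
  constant: 7
Sum: -20 + 0 + 7 = -13


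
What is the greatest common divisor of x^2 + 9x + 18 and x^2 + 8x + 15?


Factor each:
  x^2 + 9x + 18 = (x + 3)(x + 6)
  x^2 + 8x + 15 = (x + 3)(x + 5)
Common monic factor: x + 3


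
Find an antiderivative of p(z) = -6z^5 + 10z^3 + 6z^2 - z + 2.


Reverse power rule on each term:
  ∫ -6z^5 dz = -z^6
  ∫ 10z^3 dz = (5/2)z^4
  ∫ 6z^2 dz = 2z^3
  ∫ -z dz = -(1/2)z^2
  ∫ 2 dz = 2z
F(z) = -z^6 + (5/2)z^4 + 2z^3 - (1/2)z^2 + 2z + C


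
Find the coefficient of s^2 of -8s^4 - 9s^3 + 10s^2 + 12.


Read off the coefficient of s^2: 10


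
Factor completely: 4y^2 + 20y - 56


Roots satisfy r1 + r2 = -b/a = -5 and r1*r2 = c/a = -14.
So r1 = 2, r2 = -7.
4y^2 + 20y - 56 = 4(y - r1)(y - r2) = 4(y - 2)(y + 7)


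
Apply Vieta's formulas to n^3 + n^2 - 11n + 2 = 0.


Monic cubic n^3+bn^2+cn+d=0: sum=-b, pairwise sum=c, product=-d.
b=1, c=-11, d=2
r1+r2+r3 = -1
r1r2+r1r3+r2r3 = -11
r1r2r3 = -2


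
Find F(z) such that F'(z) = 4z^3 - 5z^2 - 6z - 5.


Reverse power rule on each term:
  ∫ 4z^3 dz = z^4
  ∫ -5z^2 dz = -(5/3)z^3
  ∫ -6z dz = -3z^2
  ∫ -5 dz = -5z
F(z) = z^4 - (5/3)z^3 - 3z^2 - 5z + C


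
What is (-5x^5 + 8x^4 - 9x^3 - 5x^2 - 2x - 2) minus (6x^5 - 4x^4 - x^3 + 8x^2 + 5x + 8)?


Distribute the minus sign:
  (-5x^5 + 8x^4 - 9x^3 - 5x^2 - 2x - 2)
- (6x^5 - 4x^4 - x^3 + 8x^2 + 5x + 8)
Negate second polynomial: -6x^5 + 4x^4 + x^3 - 8x^2 - 5x - 8
Add: -11x^5 + 12x^4 - 8x^3 - 13x^2 - 7x - 10


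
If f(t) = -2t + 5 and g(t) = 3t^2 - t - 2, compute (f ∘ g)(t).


Substitute g(t) into f:
f(g(t)) = -2*(3t^2 - t - 2) + 5
Expand and combine: -6t^2 + 2t + 9


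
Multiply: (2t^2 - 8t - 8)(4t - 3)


Distribute each term of the first polynomial:
  (2t^2)(4t - 3) = 8t^3 - 6t^2
  (-8t)(4t - 3) = -32t^2 + 24t
  (-8)(4t - 3) = -32t + 24
Sum: 8t^3 - 38t^2 - 8t + 24


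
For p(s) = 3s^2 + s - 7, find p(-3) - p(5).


p(-3) = 17
p(5) = 73
p(-3) - p(5) = 17 - 73 = -56


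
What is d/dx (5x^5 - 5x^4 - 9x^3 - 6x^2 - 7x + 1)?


Apply the power rule term by term:
  d/dx(5x^5) = 25x^4
  d/dx(-5x^4) = -20x^3
  d/dx(-9x^3) = -27x^2
  d/dx(-6x^2) = -12x
  d/dx(-7x) = -7
  d/dx(1) = 0
p'(x) = 25x^4 - 20x^3 - 27x^2 - 12x - 7


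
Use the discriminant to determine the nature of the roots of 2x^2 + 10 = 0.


D = b^2 - 4ac = (0)^2 - 4(2)(10) = 0 - 80 = -80
Since D < 0: two complex conjugate roots (no real roots)


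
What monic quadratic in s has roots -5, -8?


p(s) = (s + 5)(s + 8)
Expand: s^2 + 13s + 40


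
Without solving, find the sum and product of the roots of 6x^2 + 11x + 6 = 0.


For ax^2+bx+c=0: sum = -b/a, product = c/a.
a=6, b=11, c=6
Sum = -(11)/6 = -11/6
Product = (6)/6 = 1


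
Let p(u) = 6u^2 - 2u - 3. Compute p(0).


Using direct substitution:
  6 * (0)^2 = 0
  -2 * (0)^1 = 0
  constant: -3
Sum = 0 + 0 - 3 = -3


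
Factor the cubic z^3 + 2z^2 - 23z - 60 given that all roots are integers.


Try integer roots (divisors of -60). z=5: p(5)=0.
Divide out (z - 5): quotient is z^2 + 7z + 12.
Factor the quadratic: (z + 3)(z + 4)
Result: (z - 5)(z + 3)(z + 4)


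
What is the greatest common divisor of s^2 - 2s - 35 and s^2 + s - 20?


Factor each:
  s^2 - 2s - 35 = (s + 5)(s - 7)
  s^2 + s - 20 = (s + 5)(s - 4)
Common monic factor: s + 5


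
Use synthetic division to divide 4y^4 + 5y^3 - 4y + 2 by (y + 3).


Synthetic division with c = -3. Coefficients: 4, 5, 0, -4, 2
Bring down 4.
  4 * -3 = -12; -12 + 5 = -7
  -7 * -3 = 21; 21 + 0 = 21
  21 * -3 = -63; -63 - 4 = -67
  -67 * -3 = 201; 201 + 2 = 203
Quotient: 4y^3 - 7y^2 + 21y - 67, Remainder: 203


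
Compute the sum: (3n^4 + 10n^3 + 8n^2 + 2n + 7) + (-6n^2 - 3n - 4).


Align terms by degree and add:
  3n^4 + 10n^3 + 8n^2 + 2n + 7
  -6n^2 - 3n - 4
= 3n^4 + 10n^3 + 2n^2 - n + 3


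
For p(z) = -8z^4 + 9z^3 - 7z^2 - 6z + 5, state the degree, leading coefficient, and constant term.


Highest power of z is 4, with coefficient -8. Constant term is 5.
Degree = 4, leading coefficient = -8, constant term = 5


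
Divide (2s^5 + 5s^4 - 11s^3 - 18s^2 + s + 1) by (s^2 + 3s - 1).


(2s^5 + 5s^4 - 11s^3 - 18s^2 + s + 1) / (s^2 + 3s - 1)
Step 1: 2s^3 * (s^2 + 3s - 1) = 2s^5 + 6s^4 - 2s^3; subtract.
Step 2: -s^2 * (s^2 + 3s - 1) = -s^4 - 3s^3 + s^2; subtract.
Step 3: -6s * (s^2 + 3s - 1) = -6s^3 - 18s^2 + 6s; subtract.
Step 4: -1 * (s^2 + 3s - 1) = -s^2 - 3s + 1; subtract.
Quotient: 2s^3 - s^2 - 6s - 1, Remainder: -2s


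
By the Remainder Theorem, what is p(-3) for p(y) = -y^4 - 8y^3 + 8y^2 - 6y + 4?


By the Remainder Theorem, the remainder equals p(-3):
  -1*(-3)^4 = -81
  -8*(-3)^3 = 216
  8*(-3)^2 = 72
  -6*(-3)^1 = 18
  constant: 4
Sum: -81 + 216 + 72 + 18 + 4 = 229


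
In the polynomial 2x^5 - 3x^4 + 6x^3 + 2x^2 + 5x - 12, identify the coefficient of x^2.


Read off the coefficient of x^2: 2


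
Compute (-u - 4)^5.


Expand (-u - 4)^5 by repeated multiplication:
  (-u - 4)^2 = u^2 + 8u + 16
  (-u - 4)^3 = -u^3 - 12u^2 - 48u - 64
  (-u - 4)^4 = u^4 + 16u^3 + 96u^2 + 256u + 256
= -u^5 - 20u^4 - 160u^3 - 640u^2 - 1280u - 1024


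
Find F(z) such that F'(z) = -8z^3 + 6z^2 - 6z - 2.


Reverse power rule on each term:
  ∫ -8z^3 dz = -2z^4
  ∫ 6z^2 dz = 2z^3
  ∫ -6z dz = -3z^2
  ∫ -2 dz = -2z
F(z) = -2z^4 + 2z^3 - 3z^2 - 2z + C


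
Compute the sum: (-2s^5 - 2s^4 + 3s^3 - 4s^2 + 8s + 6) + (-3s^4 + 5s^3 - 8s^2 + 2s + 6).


Align terms by degree and add:
  -2s^5 - 2s^4 + 3s^3 - 4s^2 + 8s + 6
  -3s^4 + 5s^3 - 8s^2 + 2s + 6
= -2s^5 - 5s^4 + 8s^3 - 12s^2 + 10s + 12


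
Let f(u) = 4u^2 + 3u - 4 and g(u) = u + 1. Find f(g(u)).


Substitute g(u) into f:
f(g(u)) = 4*(u + 1)^2 + 3*(u + 1) + (-4)
(u + 1)^2 = u^2 + 2u + 1
Expand and combine: 4u^2 + 11u + 3


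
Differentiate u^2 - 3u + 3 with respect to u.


Apply the power rule term by term:
  d/du(u^2) = 2u
  d/du(-3u) = -3
  d/du(3) = 0
p'(u) = 2u - 3


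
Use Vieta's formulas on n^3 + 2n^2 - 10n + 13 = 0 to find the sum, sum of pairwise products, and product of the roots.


Monic cubic n^3+bn^2+cn+d=0: sum=-b, pairwise sum=c, product=-d.
b=2, c=-10, d=13
r1+r2+r3 = -2
r1r2+r1r3+r2r3 = -10
r1r2r3 = -13


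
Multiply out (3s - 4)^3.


Expand (3s - 4)^3 by repeated multiplication:
  (3s - 4)^2 = 9s^2 - 24s + 16
= 27s^3 - 108s^2 + 144s - 64


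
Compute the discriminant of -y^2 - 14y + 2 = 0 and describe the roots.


D = b^2 - 4ac = (-14)^2 - 4(-1)(2) = 196 + 8 = 204
Since D > 0: two distinct irrational roots


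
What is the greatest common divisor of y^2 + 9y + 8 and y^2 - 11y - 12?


Factor each:
  y^2 + 9y + 8 = (y + 1)(y + 8)
  y^2 - 11y - 12 = (y + 1)(y - 12)
Common monic factor: y + 1


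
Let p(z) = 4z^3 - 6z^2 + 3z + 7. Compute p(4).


Using direct substitution:
  4 * (4)^3 = 256
  -6 * (4)^2 = -96
  3 * (4)^1 = 12
  constant: 7
Sum = 256 - 96 + 12 + 7 = 179


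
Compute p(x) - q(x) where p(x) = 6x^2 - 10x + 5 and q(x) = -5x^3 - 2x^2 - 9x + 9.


Distribute the minus sign:
  (6x^2 - 10x + 5)
- (-5x^3 - 2x^2 - 9x + 9)
Negate second polynomial: 5x^3 + 2x^2 + 9x - 9
Add: 5x^3 + 8x^2 - x - 4


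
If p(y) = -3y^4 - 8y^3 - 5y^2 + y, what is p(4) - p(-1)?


p(4) = -1356
p(-1) = -1
p(4) - p(-1) = -1356 + 1 = -1355


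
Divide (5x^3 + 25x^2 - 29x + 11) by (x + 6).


(5x^3 + 25x^2 - 29x + 11) / (x + 6)
Step 1: 5x^2 * (x + 6) = 5x^3 + 30x^2; subtract.
Step 2: -5x * (x + 6) = -5x^2 - 30x; subtract.
Step 3: 1 * (x + 6) = x + 6; subtract.
Quotient: 5x^2 - 5x + 1, Remainder: 5


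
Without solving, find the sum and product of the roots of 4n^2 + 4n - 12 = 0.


For an^2+bn+c=0: sum = -b/a, product = c/a.
a=4, b=4, c=-12
Sum = -(4)/4 = -1
Product = (-12)/4 = -3


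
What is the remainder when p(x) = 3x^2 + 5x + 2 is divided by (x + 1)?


By the Remainder Theorem, the remainder equals p(-1):
  3*(-1)^2 = 3
  5*(-1)^1 = -5
  constant: 2
Sum: 3 - 5 + 2 = 0


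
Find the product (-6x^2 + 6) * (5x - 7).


Distribute each term of the first polynomial:
  (-6x^2)(5x - 7) = -30x^3 + 42x^2
  (6)(5x - 7) = 30x - 42
Sum: -30x^3 + 42x^2 + 30x - 42


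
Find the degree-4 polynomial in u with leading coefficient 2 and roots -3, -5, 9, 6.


p(u) = 2(u + 3)(u + 5)(u - 9)(u - 6)
Expand: 2u^4 - 14u^3 - 102u^2 + 414u + 1620


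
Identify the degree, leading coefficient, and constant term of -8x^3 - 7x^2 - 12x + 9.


Highest power of x is 3, with coefficient -8. Constant term is 9.
Degree = 3, leading coefficient = -8, constant term = 9


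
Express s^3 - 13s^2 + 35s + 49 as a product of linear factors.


Try integer roots (divisors of 49). s=-1: p(-1)=0.
Divide out (s + 1): quotient is s^2 - 14s + 49.
Factor the quadratic: (s - 7)(s - 7)
Result: (s + 1)(s - 7)(s - 7)


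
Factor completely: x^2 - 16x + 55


Roots satisfy r1 + r2 = -b/a = 16 and r1*r2 = c/a = 55.
So r1 = 11, r2 = 5.
x^2 - 16x + 55 = (x - r1)(x - r2) = (x - 11)(x - 5)


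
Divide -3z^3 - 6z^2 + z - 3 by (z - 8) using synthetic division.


Synthetic division with c = 8. Coefficients: -3, -6, 1, -3
Bring down -3.
  -3 * 8 = -24; -24 - 6 = -30
  -30 * 8 = -240; -240 + 1 = -239
  -239 * 8 = -1912; -1912 - 3 = -1915
Quotient: -3z^2 - 30z - 239, Remainder: -1915


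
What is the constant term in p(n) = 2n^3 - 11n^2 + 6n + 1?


Read off the constant term: 1


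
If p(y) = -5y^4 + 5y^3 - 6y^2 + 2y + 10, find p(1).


Using direct substitution:
  -5 * (1)^4 = -5
  5 * (1)^3 = 5
  -6 * (1)^2 = -6
  2 * (1)^1 = 2
  constant: 10
Sum = -5 + 5 - 6 + 2 + 10 = 6


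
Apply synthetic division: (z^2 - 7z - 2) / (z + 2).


Synthetic division with c = -2. Coefficients: 1, -7, -2
Bring down 1.
  1 * -2 = -2; -2 - 7 = -9
  -9 * -2 = 18; 18 - 2 = 16
Quotient: z - 9, Remainder: 16


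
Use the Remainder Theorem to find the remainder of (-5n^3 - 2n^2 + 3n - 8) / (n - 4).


By the Remainder Theorem, the remainder equals p(4):
  -5*(4)^3 = -320
  -2*(4)^2 = -32
  3*(4)^1 = 12
  constant: -8
Sum: -320 - 32 + 12 - 8 = -348


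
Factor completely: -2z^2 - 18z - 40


Roots satisfy r1 + r2 = -b/a = -9 and r1*r2 = c/a = 20.
So r1 = -4, r2 = -5.
-2z^2 - 18z - 40 = -2(z - r1)(z - r2) = -2(z + 4)(z + 5)


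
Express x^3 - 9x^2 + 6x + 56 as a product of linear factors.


Try integer roots (divisors of 56). x=4: p(4)=0.
Divide out (x - 4): quotient is x^2 - 5x - 14.
Factor the quadratic: (x + 2)(x - 7)
Result: (x - 4)(x + 2)(x - 7)


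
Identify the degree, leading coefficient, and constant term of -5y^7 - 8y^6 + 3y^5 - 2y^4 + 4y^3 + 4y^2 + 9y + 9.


Highest power of y is 7, with coefficient -5. Constant term is 9.
Degree = 7, leading coefficient = -5, constant term = 9


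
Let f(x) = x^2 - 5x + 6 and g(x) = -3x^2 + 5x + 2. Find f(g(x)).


Substitute g(x) into f:
f(g(x)) = 1*(-3x^2 + 5x + 2)^2 + (-5)*(-3x^2 + 5x + 2) + 6
(-3x^2 + 5x + 2)^2 = 9x^4 - 30x^3 + 13x^2 + 20x + 4
Expand and combine: 9x^4 - 30x^3 + 28x^2 - 5x


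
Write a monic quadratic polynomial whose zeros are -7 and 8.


p(u) = (u + 7)(u - 8)
Expand: u^2 - u - 56
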